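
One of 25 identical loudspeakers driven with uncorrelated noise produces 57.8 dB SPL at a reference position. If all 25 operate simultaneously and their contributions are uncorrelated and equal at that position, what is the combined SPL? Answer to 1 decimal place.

71.8 dB SPL

25 equal incoherent sources raise the level by 10·log₁₀(25) = 13.98 dB.
L_total = 57.8 + 13.98 = 71.8 dB SPL.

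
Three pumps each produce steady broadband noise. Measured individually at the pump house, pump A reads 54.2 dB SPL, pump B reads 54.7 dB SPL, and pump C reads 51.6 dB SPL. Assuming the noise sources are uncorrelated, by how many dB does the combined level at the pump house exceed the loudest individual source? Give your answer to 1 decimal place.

Incoherent sources sum as intensities:
L_total = 10·log₁₀(10^(54.2/10) + 10^(54.7/10) + 10^(51.6/10)) = 58.47 dB SPL.
Excess over the loudest (54.7 dB): 58.47 − 54.7 = 3.8 dB.

3.8 dB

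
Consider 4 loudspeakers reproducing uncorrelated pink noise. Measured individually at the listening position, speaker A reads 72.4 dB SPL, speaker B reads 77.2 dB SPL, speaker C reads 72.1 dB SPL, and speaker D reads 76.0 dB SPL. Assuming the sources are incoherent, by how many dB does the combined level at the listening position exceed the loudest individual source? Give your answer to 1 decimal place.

3.8 dB

Add the sources as powers (linear), then convert back to dB:
L_total = 10·log₁₀(10^(72.4/10) + 10^(77.2/10) + 10^(72.1/10) + 10^(76.0/10)) = 81.00 dB SPL.
Excess over the loudest (77.2 dB): 81.00 − 77.2 = 3.8 dB.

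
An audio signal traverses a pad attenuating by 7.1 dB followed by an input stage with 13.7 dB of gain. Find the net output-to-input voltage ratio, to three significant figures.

Net gain = (−7.1) + 13.7 = 6.6 dB.
Voltage ratio = 10^(6.6/20) = 2.14.

2.14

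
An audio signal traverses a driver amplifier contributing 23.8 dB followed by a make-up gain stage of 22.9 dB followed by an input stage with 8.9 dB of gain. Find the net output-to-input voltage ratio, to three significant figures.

603

Net gain = 23.8 + 22.9 + 8.9 = 55.6 dB.
Voltage ratio = 10^(55.6/20) = 603.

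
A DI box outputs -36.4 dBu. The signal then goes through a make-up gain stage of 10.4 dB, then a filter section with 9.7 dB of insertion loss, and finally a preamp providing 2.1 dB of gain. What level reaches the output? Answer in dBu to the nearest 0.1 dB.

Gain stages sum in dB:
-36.4 + 10.4 − 9.7 + 2.1 = -33.6 dBu.

-33.6 dBu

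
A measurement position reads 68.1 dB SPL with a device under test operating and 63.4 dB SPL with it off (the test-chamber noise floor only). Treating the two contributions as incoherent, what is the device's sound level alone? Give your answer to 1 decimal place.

Subtract intensities: L_src = 10·log₁₀(10^(L_total/10) − 10^(L_bg/10)).
L_src = 10·log₁₀(10^(68.1/10) − 10^(63.4/10)) = 10·log₁₀(4269000) = 66.3 dB SPL.

66.3 dB SPL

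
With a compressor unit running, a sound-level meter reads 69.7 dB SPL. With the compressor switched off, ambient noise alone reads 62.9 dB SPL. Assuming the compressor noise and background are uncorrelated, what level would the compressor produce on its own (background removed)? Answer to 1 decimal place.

Background correction is a power subtraction:
L_src = 10·log₁₀(10^(69.7/10) − 10^(62.9/10)) = 10·log₁₀(7383000) = 68.7 dB SPL.

68.7 dB SPL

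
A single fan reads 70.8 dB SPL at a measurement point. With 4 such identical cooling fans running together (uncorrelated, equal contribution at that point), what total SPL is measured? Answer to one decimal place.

76.8 dB SPL

4 equal incoherent sources raise the level by 10·log₁₀(4) = 6.02 dB.
L_total = 70.8 + 6.02 = 76.8 dB SPL.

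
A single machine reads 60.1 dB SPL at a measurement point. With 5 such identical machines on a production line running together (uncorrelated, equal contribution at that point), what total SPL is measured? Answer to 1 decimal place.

5 equal incoherent sources raise the level by 10·log₁₀(5) = 6.99 dB.
L_total = 60.1 + 6.99 = 67.1 dB SPL.

67.1 dB SPL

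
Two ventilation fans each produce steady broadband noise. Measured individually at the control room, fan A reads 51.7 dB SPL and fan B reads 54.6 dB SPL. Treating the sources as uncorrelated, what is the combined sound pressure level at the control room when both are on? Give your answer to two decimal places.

Add the sources as powers (linear), then convert back to dB:
L_total = 10·log₁₀(10^(51.7/10) + 10^(54.6/10)) = 10·log₁₀(436300) = 56.40 dB SPL.

56.40 dB SPL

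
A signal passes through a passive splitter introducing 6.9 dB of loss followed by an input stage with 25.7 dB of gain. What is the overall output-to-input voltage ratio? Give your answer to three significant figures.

Net gain = (−6.9) + 25.7 = 18.8 dB.
Voltage ratio = 10^(18.8/20) = 8.71.

8.71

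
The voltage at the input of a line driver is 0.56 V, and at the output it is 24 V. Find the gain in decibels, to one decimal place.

32.6 dB

For a voltage ratio, dB = 20·log₁₀(V₂/V₁).
20·log₁₀(24/0.56) = 20·log₁₀(42.86) = 32.6 dB.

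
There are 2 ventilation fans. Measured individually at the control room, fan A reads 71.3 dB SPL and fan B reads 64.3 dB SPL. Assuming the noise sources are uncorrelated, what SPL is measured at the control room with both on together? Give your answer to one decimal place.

72.1 dB SPL

Uncorrelated sources add in intensity (power), not in dB.
L_total = 10·log₁₀(10^(71.3/10) + 10^(64.3/10)) = 10·log₁₀(16180000) = 72.1 dB SPL.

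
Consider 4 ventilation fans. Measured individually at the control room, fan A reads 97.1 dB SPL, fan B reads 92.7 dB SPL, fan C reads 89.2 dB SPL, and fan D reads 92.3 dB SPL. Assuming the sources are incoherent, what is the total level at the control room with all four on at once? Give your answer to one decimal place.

Incoherent sources sum as intensities:
L_total = 10·log₁₀(10^(97.1/10) + 10^(92.7/10) + 10^(89.2/10) + 10^(92.3/10)) = 10·log₁₀(9521000000) = 99.8 dB SPL.

99.8 dB SPL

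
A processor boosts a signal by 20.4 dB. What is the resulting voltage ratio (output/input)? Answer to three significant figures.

Voltage ratio = 10^(dB/20).
10^(20.4/20) = 10^(1.020) = 10.5.

10.5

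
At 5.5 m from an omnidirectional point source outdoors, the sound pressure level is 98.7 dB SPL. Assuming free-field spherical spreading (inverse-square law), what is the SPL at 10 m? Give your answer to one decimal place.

For a point source in a free field, ΔL = −20·log₁₀(d₂/d₁).
ΔL = −20·log₁₀(10/5.5) = -5.19 dB, so L₂ = 98.7 + (-5.19) = 93.5 dB SPL.

93.5 dB SPL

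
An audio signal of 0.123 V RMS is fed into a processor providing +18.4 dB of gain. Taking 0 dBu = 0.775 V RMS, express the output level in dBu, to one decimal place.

+2.4 dBu

Input level: 20·log₁₀(0.123/0.775) = -15.99 dBu.
Output: -15.99 + 18.4 = +2.4 dBu.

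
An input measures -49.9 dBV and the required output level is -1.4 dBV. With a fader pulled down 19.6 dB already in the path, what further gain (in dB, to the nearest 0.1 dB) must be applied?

The required make-up gain is the shortfall in the dB sum.
G = -1.4 − (-49.9) + 19.6 = 68.1 dB.

68.1 dB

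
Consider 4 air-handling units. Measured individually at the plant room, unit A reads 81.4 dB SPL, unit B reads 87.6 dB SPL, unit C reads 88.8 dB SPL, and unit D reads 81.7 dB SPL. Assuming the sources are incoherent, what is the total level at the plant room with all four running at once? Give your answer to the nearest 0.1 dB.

Incoherent sources sum as intensities:
L_total = 10·log₁₀(10^(81.4/10) + 10^(87.6/10) + 10^(88.8/10) + 10^(81.7/10)) = 10·log₁₀(1620000000) = 92.1 dB SPL.

92.1 dB SPL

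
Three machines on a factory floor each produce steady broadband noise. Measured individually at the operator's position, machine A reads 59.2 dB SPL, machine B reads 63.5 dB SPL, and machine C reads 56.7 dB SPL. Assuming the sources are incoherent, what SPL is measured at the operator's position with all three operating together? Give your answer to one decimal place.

Incoherent sources sum as intensities:
L_total = 10·log₁₀(10^(59.2/10) + 10^(63.5/10) + 10^(56.7/10)) = 10·log₁₀(3538000) = 65.5 dB SPL.

65.5 dB SPL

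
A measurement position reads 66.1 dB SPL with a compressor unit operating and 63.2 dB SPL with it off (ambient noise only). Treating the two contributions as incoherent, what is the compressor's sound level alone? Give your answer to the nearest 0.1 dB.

Remove the background by subtracting linear intensities:
L_src = 10·log₁₀(10^(66.1/10) − 10^(63.2/10)) = 10·log₁₀(1985000) = 63.0 dB SPL.

63.0 dB SPL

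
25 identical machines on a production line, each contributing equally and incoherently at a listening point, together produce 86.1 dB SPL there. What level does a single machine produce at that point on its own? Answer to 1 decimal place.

25 equal incoherent sources add 10·log₁₀(25) = 13.98 dB over one source.
L_one = 86.1 − 13.98 = 72.1 dB SPL.

72.1 dB SPL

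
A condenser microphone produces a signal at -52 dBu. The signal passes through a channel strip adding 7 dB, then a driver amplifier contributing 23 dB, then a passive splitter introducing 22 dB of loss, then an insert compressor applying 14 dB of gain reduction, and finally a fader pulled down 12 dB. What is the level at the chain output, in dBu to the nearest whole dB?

-70 dBu

In dB, series stages simply add:
-52 + 7 + 23 − 22 − 14 − 12 = -70 dBu.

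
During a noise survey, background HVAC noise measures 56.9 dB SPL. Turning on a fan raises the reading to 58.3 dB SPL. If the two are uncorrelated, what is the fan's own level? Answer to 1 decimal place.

52.7 dB SPL

Remove the background by subtracting linear intensities:
L_src = 10·log₁₀(10^(58.3/10) − 10^(56.9/10)) = 10·log₁₀(186300) = 52.7 dB SPL.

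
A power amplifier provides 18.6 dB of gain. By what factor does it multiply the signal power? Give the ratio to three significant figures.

Power ratio = 10^(dB/10).
10^(18.6/10) = 10^(1.860) = 72.4.

72.4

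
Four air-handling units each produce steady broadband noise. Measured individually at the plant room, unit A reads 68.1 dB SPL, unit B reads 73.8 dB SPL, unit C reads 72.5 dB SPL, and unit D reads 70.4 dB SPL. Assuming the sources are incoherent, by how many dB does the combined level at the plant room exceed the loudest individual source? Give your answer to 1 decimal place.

Incoherent sources sum as intensities:
L_total = 10·log₁₀(10^(68.1/10) + 10^(73.8/10) + 10^(72.5/10) + 10^(70.4/10)) = 77.72 dB SPL.
Excess over the loudest (73.8 dB): 77.72 − 73.8 = 3.9 dB.

3.9 dB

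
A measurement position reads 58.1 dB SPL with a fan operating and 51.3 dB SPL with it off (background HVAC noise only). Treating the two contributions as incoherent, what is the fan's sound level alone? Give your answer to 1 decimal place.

57.1 dB SPL

Remove the background by subtracting linear intensities:
L_src = 10·log₁₀(10^(58.1/10) − 10^(51.3/10)) = 10·log₁₀(510800) = 57.1 dB SPL.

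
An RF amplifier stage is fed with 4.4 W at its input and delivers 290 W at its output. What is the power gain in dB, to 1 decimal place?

For a power ratio, dB = 10·log₁₀(P₂/P₁).
10·log₁₀(290/4.4) = 10·log₁₀(65.91) = 18.2 dB.

18.2 dB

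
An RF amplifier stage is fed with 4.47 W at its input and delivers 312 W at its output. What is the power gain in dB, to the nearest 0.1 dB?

For a power ratio, dB = 10·log₁₀(P₂/P₁).
10·log₁₀(312/4.47) = 10·log₁₀(69.80) = 18.4 dB.

18.4 dB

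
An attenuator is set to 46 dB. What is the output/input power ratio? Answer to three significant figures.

0.0000251

Power ratio = 10^(dB/10).
10^(-46/10) = 10^(-4.600) = 0.0000251.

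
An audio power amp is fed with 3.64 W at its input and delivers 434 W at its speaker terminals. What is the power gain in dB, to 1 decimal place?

Power is a power quantity, so gain = 10·log₁₀(P_out/P_in).
10·log₁₀(434/3.64) = 10·log₁₀(119.2) = 20.8 dB.

20.8 dB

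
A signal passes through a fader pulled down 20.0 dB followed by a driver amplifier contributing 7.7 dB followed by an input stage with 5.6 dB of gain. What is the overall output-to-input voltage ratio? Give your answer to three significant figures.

Net gain = (−20.0) + 7.7 + 5.6 = -6.7 dB.
Voltage ratio = 10^(-6.7/20) = 0.462.

0.462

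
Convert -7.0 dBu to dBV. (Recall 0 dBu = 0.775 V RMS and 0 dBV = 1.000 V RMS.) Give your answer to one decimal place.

-9.2 dBV

The offset between the scales is 20·log₁₀(0.775/1.000) = −2.214 dB.
So dBV = -7.0 − 2.214 = -9.2 dBV.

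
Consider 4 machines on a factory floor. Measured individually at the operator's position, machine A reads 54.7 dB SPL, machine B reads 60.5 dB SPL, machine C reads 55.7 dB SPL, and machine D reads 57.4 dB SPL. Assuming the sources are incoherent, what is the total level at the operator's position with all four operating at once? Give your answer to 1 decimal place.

Uncorrelated sources add in intensity (power), not in dB.
L_total = 10·log₁₀(10^(54.7/10) + 10^(60.5/10) + 10^(55.7/10) + 10^(57.4/10)) = 10·log₁₀(2338000) = 63.7 dB SPL.

63.7 dB SPL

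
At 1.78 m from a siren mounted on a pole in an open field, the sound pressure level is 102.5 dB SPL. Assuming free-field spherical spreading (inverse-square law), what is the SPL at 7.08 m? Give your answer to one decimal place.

90.5 dB SPL

For a point source in a free field, ΔL = −20·log₁₀(d₂/d₁).
ΔL = −20·log₁₀(7.08/1.78) = -11.99 dB, so L₂ = 102.5 + (-11.99) = 90.5 dB SPL.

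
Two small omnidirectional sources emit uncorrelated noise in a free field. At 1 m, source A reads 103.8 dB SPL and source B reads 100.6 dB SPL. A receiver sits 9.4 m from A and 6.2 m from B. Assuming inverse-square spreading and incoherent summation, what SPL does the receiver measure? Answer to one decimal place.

At the listener: L_A = 103.8 − 20·log₁₀(9.4) = 84.34 dB; L_B = 100.6 − 20·log₁₀(6.2) = 84.75 dB.
Combined: 10·log₁₀(10^(84.34/10)+10^(84.75/10)) = 87.6 dB SPL.

87.6 dB SPL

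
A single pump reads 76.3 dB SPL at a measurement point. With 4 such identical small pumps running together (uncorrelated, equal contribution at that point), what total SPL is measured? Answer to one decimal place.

4 equal incoherent sources raise the level by 10·log₁₀(4) = 6.02 dB.
L_total = 76.3 + 6.02 = 82.3 dB SPL.

82.3 dB SPL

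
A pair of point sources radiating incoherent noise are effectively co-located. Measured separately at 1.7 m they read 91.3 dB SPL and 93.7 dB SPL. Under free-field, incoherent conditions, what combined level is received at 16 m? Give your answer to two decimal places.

Combined at 1.7 m: 10·log₁₀(10^(91.3/10)+10^(93.7/10)) = 95.674 dB SPL.
Then apply −20·log₁₀(16/1.7) = -19.473 dB → 76.20 dB SPL.

76.20 dB SPL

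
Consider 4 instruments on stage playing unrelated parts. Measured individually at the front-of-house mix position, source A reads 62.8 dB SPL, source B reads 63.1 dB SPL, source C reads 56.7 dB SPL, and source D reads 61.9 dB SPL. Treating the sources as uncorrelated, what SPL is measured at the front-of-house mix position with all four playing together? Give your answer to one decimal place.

Incoherent sources sum as intensities:
L_total = 10·log₁₀(10^(62.8/10) + 10^(63.1/10) + 10^(56.7/10) + 10^(61.9/10)) = 10·log₁₀(5964000) = 67.8 dB SPL.

67.8 dB SPL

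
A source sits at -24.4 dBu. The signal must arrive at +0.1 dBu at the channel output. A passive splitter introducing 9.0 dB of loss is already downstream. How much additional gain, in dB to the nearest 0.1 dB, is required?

The required make-up gain is the shortfall in the dB sum.
G = +0.1 − (-24.4) + 9.0 = 33.5 dB.

33.5 dB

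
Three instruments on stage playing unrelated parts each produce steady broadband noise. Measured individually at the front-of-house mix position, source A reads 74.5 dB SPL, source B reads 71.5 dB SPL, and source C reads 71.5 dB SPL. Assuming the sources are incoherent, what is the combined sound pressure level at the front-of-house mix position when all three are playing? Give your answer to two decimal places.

77.52 dB SPL

Incoherent sources sum as intensities:
L_total = 10·log₁₀(10^(74.5/10) + 10^(71.5/10) + 10^(71.5/10)) = 10·log₁₀(56430000) = 77.52 dB SPL.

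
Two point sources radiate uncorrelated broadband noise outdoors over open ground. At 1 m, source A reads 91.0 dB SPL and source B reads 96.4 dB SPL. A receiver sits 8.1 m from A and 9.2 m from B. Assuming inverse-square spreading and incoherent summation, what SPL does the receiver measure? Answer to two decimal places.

At the listener: L_A = 91.0 − 20·log₁₀(8.1) = 72.830 dB; L_B = 96.4 − 20·log₁₀(9.2) = 77.124 dB.
Combined: 10·log₁₀(10^(72.830/10)+10^(77.124/10)) = 78.50 dB SPL.

78.50 dB SPL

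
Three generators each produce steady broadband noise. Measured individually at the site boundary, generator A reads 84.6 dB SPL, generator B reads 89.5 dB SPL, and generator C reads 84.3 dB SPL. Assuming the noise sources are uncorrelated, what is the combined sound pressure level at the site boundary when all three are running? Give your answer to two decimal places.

91.61 dB SPL

Incoherent sources sum as intensities:
L_total = 10·log₁₀(10^(84.6/10) + 10^(89.5/10) + 10^(84.3/10)) = 10·log₁₀(1449000000) = 91.61 dB SPL.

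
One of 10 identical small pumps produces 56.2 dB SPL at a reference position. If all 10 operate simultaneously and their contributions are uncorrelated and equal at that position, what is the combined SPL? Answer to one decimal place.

10 equal incoherent sources raise the level by 10·log₁₀(10) = 10.00 dB.
L_total = 56.2 + 10.00 = 66.2 dB SPL.

66.2 dB SPL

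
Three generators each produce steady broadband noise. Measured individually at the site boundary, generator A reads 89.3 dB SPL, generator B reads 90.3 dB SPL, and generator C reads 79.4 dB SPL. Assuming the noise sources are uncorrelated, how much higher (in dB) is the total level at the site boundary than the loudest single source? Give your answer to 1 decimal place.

Uncorrelated sources add in intensity (power), not in dB.
L_total = 10·log₁₀(10^(89.3/10) + 10^(90.3/10) + 10^(79.4/10)) = 93.03 dB SPL.
Excess over the loudest (90.3 dB): 93.03 − 90.3 = 2.7 dB.

2.7 dB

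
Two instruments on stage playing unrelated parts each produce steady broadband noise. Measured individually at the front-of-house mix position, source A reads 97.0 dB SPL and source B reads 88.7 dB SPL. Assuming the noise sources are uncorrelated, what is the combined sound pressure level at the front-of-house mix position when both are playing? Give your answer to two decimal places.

Incoherent sources sum as intensities:
L_total = 10·log₁₀(10^(97.0/10) + 10^(88.7/10)) = 10·log₁₀(5753000000) = 97.60 dB SPL.

97.60 dB SPL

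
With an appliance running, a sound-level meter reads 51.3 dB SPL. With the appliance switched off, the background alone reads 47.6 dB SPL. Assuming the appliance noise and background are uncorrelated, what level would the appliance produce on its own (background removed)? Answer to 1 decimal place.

Remove the background by subtracting linear intensities:
L_src = 10·log₁₀(10^(51.3/10) − 10^(47.6/10)) = 10·log₁₀(77350) = 48.9 dB SPL.

48.9 dB SPL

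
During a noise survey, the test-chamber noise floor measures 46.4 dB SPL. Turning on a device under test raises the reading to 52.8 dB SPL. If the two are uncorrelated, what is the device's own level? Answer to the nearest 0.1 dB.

Subtract intensities: L_src = 10·log₁₀(10^(L_total/10) − 10^(L_bg/10)).
L_src = 10·log₁₀(10^(52.8/10) − 10^(46.4/10)) = 10·log₁₀(146900) = 51.7 dB SPL.

51.7 dB SPL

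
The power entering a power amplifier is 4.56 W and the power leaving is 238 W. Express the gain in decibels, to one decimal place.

For a power ratio, dB = 10·log₁₀(P₂/P₁).
10·log₁₀(238/4.56) = 10·log₁₀(52.19) = 17.2 dB.

17.2 dB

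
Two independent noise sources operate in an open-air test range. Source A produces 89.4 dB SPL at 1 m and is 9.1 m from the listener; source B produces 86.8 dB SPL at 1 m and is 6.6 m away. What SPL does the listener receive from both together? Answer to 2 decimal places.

At the listener: L_A = 89.4 − 20·log₁₀(9.1) = 70.219 dB; L_B = 86.8 − 20·log₁₀(6.6) = 70.409 dB.
Combined: 10·log₁₀(10^(70.219/10)+10^(70.409/10)) = 73.33 dB SPL.

73.33 dB SPL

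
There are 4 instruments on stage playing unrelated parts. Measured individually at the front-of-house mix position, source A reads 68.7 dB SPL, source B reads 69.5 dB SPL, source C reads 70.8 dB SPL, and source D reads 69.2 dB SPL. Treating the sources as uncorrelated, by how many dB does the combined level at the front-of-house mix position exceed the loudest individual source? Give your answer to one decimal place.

4.8 dB

Uncorrelated sources add in intensity (power), not in dB.
L_total = 10·log₁₀(10^(68.7/10) + 10^(69.5/10) + 10^(70.8/10) + 10^(69.2/10)) = 75.64 dB SPL.
Excess over the loudest (70.8 dB): 75.64 − 70.8 = 4.8 dB.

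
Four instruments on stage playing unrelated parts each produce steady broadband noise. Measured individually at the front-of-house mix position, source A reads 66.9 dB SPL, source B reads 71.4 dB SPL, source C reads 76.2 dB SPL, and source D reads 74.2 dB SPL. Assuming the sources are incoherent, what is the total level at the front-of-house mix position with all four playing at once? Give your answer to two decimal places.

79.38 dB SPL

Uncorrelated sources add in intensity (power), not in dB.
L_total = 10·log₁₀(10^(66.9/10) + 10^(71.4/10) + 10^(76.2/10) + 10^(74.2/10)) = 10·log₁₀(86690000) = 79.38 dB SPL.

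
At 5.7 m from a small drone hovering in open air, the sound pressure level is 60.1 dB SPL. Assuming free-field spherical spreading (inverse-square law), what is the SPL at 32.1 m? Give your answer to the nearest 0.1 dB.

Inverse-square spreading gives ΔL = −20·log₁₀(d₂/d₁).
ΔL = −20·log₁₀(32.1/5.7) = -15.01 dB, so L₂ = 60.1 + (-15.01) = 45.1 dB SPL.

45.1 dB SPL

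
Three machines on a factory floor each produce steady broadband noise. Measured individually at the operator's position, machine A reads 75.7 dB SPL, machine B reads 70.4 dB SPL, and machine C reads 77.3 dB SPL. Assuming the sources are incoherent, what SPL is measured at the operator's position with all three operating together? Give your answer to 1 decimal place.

Uncorrelated sources add in intensity (power), not in dB.
L_total = 10·log₁₀(10^(75.7/10) + 10^(70.4/10) + 10^(77.3/10)) = 10·log₁₀(101800000) = 80.1 dB SPL.

80.1 dB SPL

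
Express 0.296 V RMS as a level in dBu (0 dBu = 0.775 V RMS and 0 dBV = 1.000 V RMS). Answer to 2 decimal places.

-8.36 dBu

dBu = 20·log₁₀(V / 0.775 V).
20·log₁₀(0.296/0.775) = -8.36 dBu.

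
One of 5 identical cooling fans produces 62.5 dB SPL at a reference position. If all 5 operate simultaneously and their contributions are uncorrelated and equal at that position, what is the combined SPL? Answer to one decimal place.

69.5 dB SPL

5 equal incoherent sources raise the level by 10·log₁₀(5) = 6.99 dB.
L_total = 62.5 + 6.99 = 69.5 dB SPL.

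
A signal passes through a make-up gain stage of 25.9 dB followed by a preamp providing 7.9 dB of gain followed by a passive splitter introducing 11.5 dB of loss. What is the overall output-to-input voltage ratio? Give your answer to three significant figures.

13.0

Net gain = 25.9 + 7.9 + (−11.5) = 22.3 dB.
Voltage ratio = 10^(22.3/20) = 13.0.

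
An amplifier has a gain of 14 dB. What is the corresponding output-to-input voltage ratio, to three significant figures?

5.01

Voltage ratio = 10^(dB/20).
10^(14/20) = 10^(0.7000) = 5.01.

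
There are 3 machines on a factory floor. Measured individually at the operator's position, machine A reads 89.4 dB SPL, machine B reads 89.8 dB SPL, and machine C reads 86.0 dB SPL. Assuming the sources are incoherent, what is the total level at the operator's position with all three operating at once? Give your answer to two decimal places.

93.47 dB SPL

Add the sources as powers (linear), then convert back to dB:
L_total = 10·log₁₀(10^(89.4/10) + 10^(89.8/10) + 10^(86.0/10)) = 10·log₁₀(2224000000) = 93.47 dB SPL.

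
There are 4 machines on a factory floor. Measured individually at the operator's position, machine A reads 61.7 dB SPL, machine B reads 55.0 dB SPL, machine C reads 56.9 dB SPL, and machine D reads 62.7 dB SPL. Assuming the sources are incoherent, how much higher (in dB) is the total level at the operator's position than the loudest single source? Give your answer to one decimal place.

3.5 dB

Incoherent sources sum as intensities:
L_total = 10·log₁₀(10^(61.7/10) + 10^(55.0/10) + 10^(56.9/10) + 10^(62.7/10)) = 66.18 dB SPL.
Excess over the loudest (62.7 dB): 66.18 − 62.7 = 3.5 dB.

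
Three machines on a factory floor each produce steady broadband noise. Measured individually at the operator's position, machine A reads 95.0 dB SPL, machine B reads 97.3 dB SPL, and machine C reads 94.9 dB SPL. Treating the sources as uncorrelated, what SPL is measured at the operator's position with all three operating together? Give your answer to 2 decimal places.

Incoherent sources sum as intensities:
L_total = 10·log₁₀(10^(95.0/10) + 10^(97.3/10) + 10^(94.9/10)) = 10·log₁₀(11623000000) = 100.65 dB SPL.

100.65 dB SPL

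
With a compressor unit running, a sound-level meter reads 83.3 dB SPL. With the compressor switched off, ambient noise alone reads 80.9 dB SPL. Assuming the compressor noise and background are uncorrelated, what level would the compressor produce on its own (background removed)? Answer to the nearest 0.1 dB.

Remove the background by subtracting linear intensities:
L_src = 10·log₁₀(10^(83.3/10) − 10^(80.9/10)) = 10·log₁₀(90770000) = 79.6 dB SPL.

79.6 dB SPL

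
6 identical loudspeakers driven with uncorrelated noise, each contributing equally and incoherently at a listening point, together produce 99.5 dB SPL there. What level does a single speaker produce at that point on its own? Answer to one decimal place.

6 equal incoherent sources add 10·log₁₀(6) = 7.78 dB over one source.
L_one = 99.5 − 7.78 = 91.7 dB SPL.

91.7 dB SPL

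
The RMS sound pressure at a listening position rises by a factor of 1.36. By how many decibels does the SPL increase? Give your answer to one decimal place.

2.7 dB

SPL change from a pressure ratio uses the 20·log₁₀ form:
20·log₁₀(1.36) = 2.7 dB.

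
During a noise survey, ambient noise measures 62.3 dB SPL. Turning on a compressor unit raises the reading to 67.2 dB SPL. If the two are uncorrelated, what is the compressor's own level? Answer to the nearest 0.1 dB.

Remove the background by subtracting linear intensities:
L_src = 10·log₁₀(10^(67.2/10) − 10^(62.3/10)) = 10·log₁₀(3550000) = 65.5 dB SPL.

65.5 dB SPL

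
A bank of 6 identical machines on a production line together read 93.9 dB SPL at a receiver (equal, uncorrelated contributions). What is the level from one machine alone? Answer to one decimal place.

6 equal incoherent sources add 10·log₁₀(6) = 7.78 dB over one source.
L_one = 93.9 − 7.78 = 86.1 dB SPL.

86.1 dB SPL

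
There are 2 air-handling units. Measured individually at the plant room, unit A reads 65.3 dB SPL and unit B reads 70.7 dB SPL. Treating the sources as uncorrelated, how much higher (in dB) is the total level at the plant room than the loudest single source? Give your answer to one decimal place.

Uncorrelated sources add in intensity (power), not in dB.
L_total = 10·log₁₀(10^(65.3/10) + 10^(70.7/10)) = 71.80 dB SPL.
Excess over the loudest (70.7 dB): 71.80 − 70.7 = 1.1 dB.

1.1 dB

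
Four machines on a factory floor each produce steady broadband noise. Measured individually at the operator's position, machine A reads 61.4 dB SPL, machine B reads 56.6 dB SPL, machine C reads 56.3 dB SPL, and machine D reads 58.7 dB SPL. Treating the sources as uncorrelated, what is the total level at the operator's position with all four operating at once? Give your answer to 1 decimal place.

64.8 dB SPL

Incoherent sources sum as intensities:
L_total = 10·log₁₀(10^(61.4/10) + 10^(56.6/10) + 10^(56.3/10) + 10^(58.7/10)) = 10·log₁₀(3005000) = 64.8 dB SPL.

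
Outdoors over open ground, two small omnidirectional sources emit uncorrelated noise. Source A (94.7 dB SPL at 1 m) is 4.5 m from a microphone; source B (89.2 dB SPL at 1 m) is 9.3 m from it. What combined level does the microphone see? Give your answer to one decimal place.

At the listener: L_A = 94.7 − 20·log₁₀(4.5) = 81.64 dB; L_B = 89.2 − 20·log₁₀(9.3) = 69.83 dB.
Combined: 10·log₁₀(10^(81.64/10)+10^(69.83/10)) = 81.9 dB SPL.

81.9 dB SPL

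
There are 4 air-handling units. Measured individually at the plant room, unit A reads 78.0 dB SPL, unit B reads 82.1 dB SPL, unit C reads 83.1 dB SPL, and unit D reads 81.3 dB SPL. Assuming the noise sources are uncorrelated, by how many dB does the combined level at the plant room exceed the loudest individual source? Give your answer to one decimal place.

4.4 dB

Add the sources as powers (linear), then convert back to dB:
L_total = 10·log₁₀(10^(78.0/10) + 10^(82.1/10) + 10^(83.1/10) + 10^(81.3/10)) = 87.52 dB SPL.
Excess over the loudest (83.1 dB): 87.52 − 83.1 = 4.4 dB.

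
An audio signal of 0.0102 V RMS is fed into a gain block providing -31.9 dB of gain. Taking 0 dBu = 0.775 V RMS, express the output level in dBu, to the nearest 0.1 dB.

Input level: 20·log₁₀(0.0102/0.775) = -37.61 dBu.
Output: -37.61 − 31.9 = -69.5 dBu.

-69.5 dBu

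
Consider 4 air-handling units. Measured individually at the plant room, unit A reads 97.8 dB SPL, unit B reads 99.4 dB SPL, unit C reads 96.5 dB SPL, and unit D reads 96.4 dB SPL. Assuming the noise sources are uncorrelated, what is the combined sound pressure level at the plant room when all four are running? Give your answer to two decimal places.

103.72 dB SPL

Uncorrelated sources add in intensity (power), not in dB.
L_total = 10·log₁₀(10^(97.8/10) + 10^(99.4/10) + 10^(96.5/10) + 10^(96.4/10)) = 10·log₁₀(23567000000) = 103.72 dB SPL.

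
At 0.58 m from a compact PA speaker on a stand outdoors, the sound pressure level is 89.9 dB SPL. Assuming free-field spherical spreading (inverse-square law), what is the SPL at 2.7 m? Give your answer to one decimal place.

Inverse-square spreading gives ΔL = −20·log₁₀(d₂/d₁).
ΔL = −20·log₁₀(2.7/0.58) = -13.36 dB, so L₂ = 89.9 + (-13.36) = 76.5 dB SPL.

76.5 dB SPL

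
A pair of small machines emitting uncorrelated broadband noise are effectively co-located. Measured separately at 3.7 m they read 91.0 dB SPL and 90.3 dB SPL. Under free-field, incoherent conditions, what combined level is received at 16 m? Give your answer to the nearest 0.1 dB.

Combined at 3.7 m: 10·log₁₀(10^(91.0/10)+10^(90.3/10)) = 93.67 dB SPL.
Then apply −20·log₁₀(16/3.7) = -12.72 dB → 81.0 dB SPL.

81.0 dB SPL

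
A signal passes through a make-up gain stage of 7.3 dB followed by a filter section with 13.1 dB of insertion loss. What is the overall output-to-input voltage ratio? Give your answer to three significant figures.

0.513

Net gain = 7.3 + (−13.1) = -5.8 dB.
Voltage ratio = 10^(-5.8/20) = 0.513.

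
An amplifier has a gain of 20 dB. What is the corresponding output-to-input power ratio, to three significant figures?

Power ratio = 10^(dB/10).
10^(20/10) = 10^(2.000) = 100.

100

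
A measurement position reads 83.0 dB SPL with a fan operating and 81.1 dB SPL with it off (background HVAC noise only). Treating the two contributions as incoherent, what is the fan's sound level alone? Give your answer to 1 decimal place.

78.5 dB SPL

Subtract intensities: L_src = 10·log₁₀(10^(L_total/10) − 10^(L_bg/10)).
L_src = 10·log₁₀(10^(83.0/10) − 10^(81.1/10)) = 10·log₁₀(70700000) = 78.5 dB SPL.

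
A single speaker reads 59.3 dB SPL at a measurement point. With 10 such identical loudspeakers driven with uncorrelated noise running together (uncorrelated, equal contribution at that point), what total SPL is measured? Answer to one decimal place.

69.3 dB SPL

10 equal incoherent sources raise the level by 10·log₁₀(10) = 10.00 dB.
L_total = 59.3 + 10.00 = 69.3 dB SPL.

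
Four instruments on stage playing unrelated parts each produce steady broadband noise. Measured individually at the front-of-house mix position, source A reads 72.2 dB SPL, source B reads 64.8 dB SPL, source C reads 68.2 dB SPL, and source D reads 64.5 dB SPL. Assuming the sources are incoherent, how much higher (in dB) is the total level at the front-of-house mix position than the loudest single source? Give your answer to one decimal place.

2.4 dB

Incoherent sources sum as intensities:
L_total = 10·log₁₀(10^(72.2/10) + 10^(64.8/10) + 10^(68.2/10) + 10^(64.5/10)) = 74.63 dB SPL.
Excess over the loudest (72.2 dB): 74.63 − 72.2 = 2.4 dB.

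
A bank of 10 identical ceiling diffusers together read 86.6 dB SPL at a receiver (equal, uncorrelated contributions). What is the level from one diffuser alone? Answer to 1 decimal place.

76.6 dB SPL

10 equal incoherent sources add 10·log₁₀(10) = 10.00 dB over one source.
L_one = 86.6 − 10.00 = 76.6 dB SPL.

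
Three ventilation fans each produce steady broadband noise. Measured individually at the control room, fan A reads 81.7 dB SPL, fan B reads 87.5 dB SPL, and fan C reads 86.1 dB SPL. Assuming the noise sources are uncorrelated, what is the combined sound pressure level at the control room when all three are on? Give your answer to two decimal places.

Add the sources as powers (linear), then convert back to dB:
L_total = 10·log₁₀(10^(81.7/10) + 10^(87.5/10) + 10^(86.1/10)) = 10·log₁₀(1118000000) = 90.48 dB SPL.

90.48 dB SPL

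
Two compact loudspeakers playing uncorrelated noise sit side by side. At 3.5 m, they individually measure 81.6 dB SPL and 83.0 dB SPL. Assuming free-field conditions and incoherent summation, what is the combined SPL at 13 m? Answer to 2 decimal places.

Combined at 3.5 m: 10·log₁₀(10^(81.6/10)+10^(83.0/10)) = 85.366 dB SPL.
Then apply −20·log₁₀(13/3.5) = -11.398 dB → 73.97 dB SPL.

73.97 dB SPL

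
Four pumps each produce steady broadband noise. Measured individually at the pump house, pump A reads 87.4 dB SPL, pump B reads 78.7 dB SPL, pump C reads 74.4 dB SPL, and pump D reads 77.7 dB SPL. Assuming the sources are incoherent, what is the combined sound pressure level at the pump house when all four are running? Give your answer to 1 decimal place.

88.5 dB SPL

Uncorrelated sources add in intensity (power), not in dB.
L_total = 10·log₁₀(10^(87.4/10) + 10^(78.7/10) + 10^(74.4/10) + 10^(77.7/10)) = 10·log₁₀(710100000) = 88.5 dB SPL.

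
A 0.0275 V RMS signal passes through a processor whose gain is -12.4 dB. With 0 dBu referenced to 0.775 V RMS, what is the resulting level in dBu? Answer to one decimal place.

Input level: 20·log₁₀(0.0275/0.775) = -29.00 dBu.
Output: -29.00 − 12.4 = -41.4 dBu.

-41.4 dBu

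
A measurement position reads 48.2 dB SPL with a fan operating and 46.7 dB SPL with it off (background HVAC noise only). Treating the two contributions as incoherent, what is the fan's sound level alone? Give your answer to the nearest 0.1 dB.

Subtract intensities: L_src = 10·log₁₀(10^(L_total/10) − 10^(L_bg/10)).
L_src = 10·log₁₀(10^(48.2/10) − 10^(46.7/10)) = 10·log₁₀(19300) = 42.9 dB SPL.

42.9 dB SPL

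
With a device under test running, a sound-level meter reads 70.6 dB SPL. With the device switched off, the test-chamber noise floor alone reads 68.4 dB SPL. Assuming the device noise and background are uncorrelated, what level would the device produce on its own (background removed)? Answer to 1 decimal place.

Background correction is a power subtraction:
L_src = 10·log₁₀(10^(70.6/10) − 10^(68.4/10)) = 10·log₁₀(4563000) = 66.6 dB SPL.

66.6 dB SPL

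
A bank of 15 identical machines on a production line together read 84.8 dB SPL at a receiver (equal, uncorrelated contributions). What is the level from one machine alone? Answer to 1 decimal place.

73.0 dB SPL

15 equal incoherent sources add 10·log₁₀(15) = 11.76 dB over one source.
L_one = 84.8 − 11.76 = 73.0 dB SPL.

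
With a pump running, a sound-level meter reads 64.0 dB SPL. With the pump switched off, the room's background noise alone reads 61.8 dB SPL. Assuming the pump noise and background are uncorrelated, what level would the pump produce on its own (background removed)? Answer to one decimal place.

60.0 dB SPL

Background correction is a power subtraction:
L_src = 10·log₁₀(10^(64.0/10) − 10^(61.8/10)) = 10·log₁₀(998300) = 60.0 dB SPL.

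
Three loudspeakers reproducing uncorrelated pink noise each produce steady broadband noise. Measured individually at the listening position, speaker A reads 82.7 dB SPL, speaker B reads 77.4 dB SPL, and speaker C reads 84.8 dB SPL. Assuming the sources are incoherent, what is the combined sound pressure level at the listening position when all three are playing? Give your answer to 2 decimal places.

Add the sources as powers (linear), then convert back to dB:
L_total = 10·log₁₀(10^(82.7/10) + 10^(77.4/10) + 10^(84.8/10)) = 10·log₁₀(543200000) = 87.35 dB SPL.

87.35 dB SPL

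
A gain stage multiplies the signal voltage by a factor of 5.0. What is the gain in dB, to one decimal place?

14.0 dB

Voltage ratio → dB uses the 20·log₁₀ form:
20·log₁₀(5.0) = 14.0 dB.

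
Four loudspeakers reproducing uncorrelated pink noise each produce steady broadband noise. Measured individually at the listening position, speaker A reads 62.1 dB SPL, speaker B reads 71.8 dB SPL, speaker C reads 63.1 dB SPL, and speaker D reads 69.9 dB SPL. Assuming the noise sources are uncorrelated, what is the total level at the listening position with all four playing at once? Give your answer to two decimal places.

74.56 dB SPL

Incoherent sources sum as intensities:
L_total = 10·log₁₀(10^(62.1/10) + 10^(71.8/10) + 10^(63.1/10) + 10^(69.9/10)) = 10·log₁₀(28570000) = 74.56 dB SPL.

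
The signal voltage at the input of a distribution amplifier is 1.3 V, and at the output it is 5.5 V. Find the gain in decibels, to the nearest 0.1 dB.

12.5 dB

For a voltage ratio, dB = 20·log₁₀(V₂/V₁).
20·log₁₀(5.5/1.3) = 20·log₁₀(4.231) = 12.5 dB.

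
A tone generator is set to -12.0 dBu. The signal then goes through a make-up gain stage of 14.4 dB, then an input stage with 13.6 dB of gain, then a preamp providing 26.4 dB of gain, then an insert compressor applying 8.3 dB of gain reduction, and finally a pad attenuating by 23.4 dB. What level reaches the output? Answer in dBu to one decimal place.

+10.7 dBu

Gain stages sum in dB:
-12.0 + 14.4 + 13.6 + 26.4 − 8.3 − 23.4 = +10.7 dBu.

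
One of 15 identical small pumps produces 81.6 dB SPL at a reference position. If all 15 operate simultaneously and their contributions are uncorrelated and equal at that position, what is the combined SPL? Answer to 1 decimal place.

93.4 dB SPL

15 equal incoherent sources raise the level by 10·log₁₀(15) = 11.76 dB.
L_total = 81.6 + 11.76 = 93.4 dB SPL.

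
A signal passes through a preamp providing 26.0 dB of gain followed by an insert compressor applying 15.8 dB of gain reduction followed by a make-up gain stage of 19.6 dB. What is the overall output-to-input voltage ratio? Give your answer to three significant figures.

30.9

Net gain = 26.0 + (−15.8) + 19.6 = 29.8 dB.
Voltage ratio = 10^(29.8/20) = 30.9.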